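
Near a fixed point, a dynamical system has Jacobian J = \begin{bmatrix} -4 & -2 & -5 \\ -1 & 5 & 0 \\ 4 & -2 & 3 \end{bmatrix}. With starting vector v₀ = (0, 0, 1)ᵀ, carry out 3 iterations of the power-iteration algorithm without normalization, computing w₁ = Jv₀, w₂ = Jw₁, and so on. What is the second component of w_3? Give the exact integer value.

w1 = Jv₀ = ((-4)·0 + (-2)·0 + (-5)·1; (-1)·0 + 5·0 + 0·1; 4·0 + (-2)·0 + 3·1) = (-5, 0, 3)
w2 = Jw1 = ((-4)·(-5) + (-2)·0 + (-5)·3; (-1)·(-5) + 5·0 + 0·3; 4·(-5) + (-2)·0 + 3·3) = (5, 5, -11)
w3 = Jw2 = (25, 20, -23)
The requested component of w3 is 20.

20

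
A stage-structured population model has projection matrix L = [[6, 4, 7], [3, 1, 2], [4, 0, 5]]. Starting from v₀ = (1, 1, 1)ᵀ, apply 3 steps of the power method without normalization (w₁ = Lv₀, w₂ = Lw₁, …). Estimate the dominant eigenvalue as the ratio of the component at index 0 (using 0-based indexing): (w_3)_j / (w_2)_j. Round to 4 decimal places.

w1 = Lv₀ = (6·1 + 4·1 + 7·1; 3·1 + 1·1 + 2·1; 4·1 + 0·1 + 5·1) = (17, 6, 9)
w2 = Lw1 = (6·17 + 4·6 + 7·9; 3·17 + 1·6 + 2·9; 4·17 + 0·6 + 5·9) = (189, 75, 113)
w3 = Lw2 = (2225, 868, 1321)
Ratio at component: 2225 / 189 = 11.7725

11.7725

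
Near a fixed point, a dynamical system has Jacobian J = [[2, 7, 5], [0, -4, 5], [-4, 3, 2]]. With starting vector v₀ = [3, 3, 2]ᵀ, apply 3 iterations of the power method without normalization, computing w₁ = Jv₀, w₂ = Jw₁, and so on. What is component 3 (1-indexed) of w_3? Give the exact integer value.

w1 = Jv₀ = (37, -2, 1)
w2 = Jw1 = (65, 13, -152)
w3 = Jw2 = (-539, -812, -525)
The requested component of w3 is -525.

-525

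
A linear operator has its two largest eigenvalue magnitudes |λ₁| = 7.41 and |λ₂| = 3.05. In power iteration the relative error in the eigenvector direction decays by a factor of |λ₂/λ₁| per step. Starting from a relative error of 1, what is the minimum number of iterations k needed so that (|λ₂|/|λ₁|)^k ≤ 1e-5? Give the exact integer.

|λ₂/λ₁| = 3.05/7.41 = 0.41161
Need k ≥ ln(1e-5) / ln(0.41161) = -11.5129 / -0.8877 ≈ 12.970
Smallest integer k satisfying the bound: 13

13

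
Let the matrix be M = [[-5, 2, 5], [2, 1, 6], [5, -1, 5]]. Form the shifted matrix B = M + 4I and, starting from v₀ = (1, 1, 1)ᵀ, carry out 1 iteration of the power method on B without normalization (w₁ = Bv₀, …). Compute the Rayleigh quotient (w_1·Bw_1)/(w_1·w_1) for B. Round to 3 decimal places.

B = M + 4I has rows (-1, 2, 5); (2, 5, 6); (5, -1, 9)
w1 = Bv₀ = ((-1)·1 + 2·1 + 5·1; 2·1 + 5·1 + 6·1; 5·1 + (-1)·1 + 9·1) = (6, 13, 13)
Bw1 = (85, 155, 134)
w1·Bw1 = 4267; w1·w1 = 374; μ ≈ 4267/374 = 11.409

11.409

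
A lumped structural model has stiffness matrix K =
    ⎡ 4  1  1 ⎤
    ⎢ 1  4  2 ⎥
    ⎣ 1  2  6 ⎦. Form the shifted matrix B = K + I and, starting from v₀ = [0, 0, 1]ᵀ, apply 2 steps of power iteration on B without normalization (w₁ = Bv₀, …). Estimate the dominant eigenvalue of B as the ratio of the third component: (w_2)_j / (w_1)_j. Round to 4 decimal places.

μ ≈ 7.7143

B = K + I has rows (5, 1, 1); (1, 5, 2); (1, 2, 7)
w1 = Bv₀ = (1, 2, 7)
w2 = Bw1 = (14, 25, 54)
Ratio: 54/7 = 7.7143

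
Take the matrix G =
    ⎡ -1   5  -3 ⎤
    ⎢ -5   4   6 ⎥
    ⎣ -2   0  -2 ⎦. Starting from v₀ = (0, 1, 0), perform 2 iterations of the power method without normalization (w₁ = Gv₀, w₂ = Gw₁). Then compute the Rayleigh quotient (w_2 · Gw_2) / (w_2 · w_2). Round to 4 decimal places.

2.9286

w1 = Gv₀ = ((-1)·0 + 5·1 + (-3)·0; (-5)·0 + 4·1 + 6·0; (-2)·0 + 0·1 + (-2)·0) = (5, 4, 0)
w2 = Gw1 = ((-1)·5 + 5·4 + (-3)·0; (-5)·5 + 4·4 + 6·0; (-2)·5 + 0·4 + (-2)·0) = (15, -9, -10)
Gw2 = (-30, -171, -10)
w2·Gw2 = 15·(-30) + (-9)·(-171) + (-10)·(-10) = 1189; w2·w2 = 15·15 + (-9)·(-9) + (-10)·(-10) = 406
λ ≈ 1189/406 = 2.9286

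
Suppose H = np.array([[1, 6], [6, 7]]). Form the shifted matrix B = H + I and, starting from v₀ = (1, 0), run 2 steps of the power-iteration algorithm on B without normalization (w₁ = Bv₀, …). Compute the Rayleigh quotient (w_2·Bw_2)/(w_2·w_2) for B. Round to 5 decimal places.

B = H + I has rows (2, 6); (6, 8)
w1 = Bv₀ = (2, 6)
w2 = Bw1 = (40, 60)
Bw2 = (440, 720)
w2·Bw2 = 60800; w2·w2 = 5200; μ ≈ 60800/5200 = 11.69231

11.69231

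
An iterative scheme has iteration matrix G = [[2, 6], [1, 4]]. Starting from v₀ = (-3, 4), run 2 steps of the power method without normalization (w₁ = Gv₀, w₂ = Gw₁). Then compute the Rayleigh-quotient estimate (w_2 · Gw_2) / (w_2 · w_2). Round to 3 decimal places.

5.669

w1 = Gv₀ = (2·(-3) + 6·4; 1·(-3) + 4·4) = (18, 13)
w2 = Gw1 = (2·18 + 6·13; 1·18 + 4·13) = (114, 70)
Gw2 = (648, 394)
w2·Gw2 = 114·648 + 70·394 = 101452; w2·w2 = 114·114 + 70·70 = 17896
λ ≈ 101452/17896 = 5.669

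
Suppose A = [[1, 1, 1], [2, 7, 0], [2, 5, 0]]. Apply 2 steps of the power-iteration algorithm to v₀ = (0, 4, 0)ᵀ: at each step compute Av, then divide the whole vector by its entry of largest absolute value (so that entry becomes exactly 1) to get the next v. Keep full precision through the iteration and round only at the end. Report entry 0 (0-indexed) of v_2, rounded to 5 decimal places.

Av0 = (4.000000, 28.000000, 20.000000); divide by 28.000000 → v1 = (0.142857, 1.000000, 0.714286)
Av1 = (1.857143, 7.285714, 5.285714); divide by 7.285714 → v2 = (0.254902, 1.000000, 0.725490)
Requested entry of v2: 52/204 = 0.25490

0.25490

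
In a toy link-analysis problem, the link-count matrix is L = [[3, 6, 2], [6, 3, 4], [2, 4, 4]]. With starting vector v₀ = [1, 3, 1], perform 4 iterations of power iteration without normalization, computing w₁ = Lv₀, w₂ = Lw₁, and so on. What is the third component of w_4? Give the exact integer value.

w1 = Lv₀ = (3·1 + 6·3 + 2·1; 6·1 + 3·3 + 4·1; 2·1 + 4·3 + 4·1) = (23, 19, 18)
w2 = Lw1 = (3·23 + 6·19 + 2·18; 6·23 + 3·19 + 4·18; 2·23 + 4·19 + 4·18) = (219, 267, 194)
w3 = Lw2 = (2647, 2891, 2282)
w4 = Lw3 = (29851, 33683, 25986)
The requested component of w4 is 25986.

25986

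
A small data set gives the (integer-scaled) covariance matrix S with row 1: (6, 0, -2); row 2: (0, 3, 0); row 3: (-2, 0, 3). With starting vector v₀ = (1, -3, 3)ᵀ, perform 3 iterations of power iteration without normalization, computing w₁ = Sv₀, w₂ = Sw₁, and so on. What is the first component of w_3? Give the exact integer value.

-126

w1 = Sv₀ = (6·1 + 0·(-3) + (-2)·3; 0·1 + 3·(-3) + 0·3; (-2)·1 + 0·(-3) + 3·3) = (0, -9, 7)
w2 = Sw1 = (6·0 + 0·(-9) + (-2)·7; 0·0 + 3·(-9) + 0·7; (-2)·0 + 0·(-9) + 3·7) = (-14, -27, 21)
w3 = Sw2 = (-126, -81, 91)
The requested component of w3 is -126.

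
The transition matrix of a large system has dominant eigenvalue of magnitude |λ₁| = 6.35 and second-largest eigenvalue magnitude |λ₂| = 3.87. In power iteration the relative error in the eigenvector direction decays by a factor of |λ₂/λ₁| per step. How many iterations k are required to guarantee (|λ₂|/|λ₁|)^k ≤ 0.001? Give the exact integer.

14

|λ₂/λ₁| = 3.87/6.35 = 0.60945
Need k ≥ ln(0.001) / ln(0.60945) = -6.9078 / -0.4952 ≈ 13.949
Smallest integer k satisfying the bound: 14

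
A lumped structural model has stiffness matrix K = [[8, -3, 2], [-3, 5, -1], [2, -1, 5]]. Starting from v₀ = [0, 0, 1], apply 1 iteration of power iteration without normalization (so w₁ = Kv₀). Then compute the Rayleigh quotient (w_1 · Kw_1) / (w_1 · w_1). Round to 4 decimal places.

w1 = Kv₀ = (8·0 + (-3)·0 + 2·1; (-3)·0 + 5·0 + (-1)·1; 2·0 + (-1)·0 + 5·1) = (2, -1, 5)
Kw1 = (29, -16, 30)
w1·Kw1 = 2·29 + (-1)·(-16) + 5·30 = 224; w1·w1 = 2·2 + (-1)·(-1) + 5·5 = 30
λ ≈ 224/30 = 7.4667

λ ≈ 7.4667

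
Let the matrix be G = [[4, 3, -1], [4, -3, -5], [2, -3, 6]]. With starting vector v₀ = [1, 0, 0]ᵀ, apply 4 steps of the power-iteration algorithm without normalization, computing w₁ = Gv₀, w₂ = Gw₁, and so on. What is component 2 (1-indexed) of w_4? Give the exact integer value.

w1 = Gv₀ = (4·1 + 3·0 + (-1)·0; 4·1 + (-3)·0 + (-5)·0; 2·1 + (-3)·0 + 6·0) = (4, 4, 2)
w2 = Gw1 = (4·4 + 3·4 + (-1)·2; 4·4 + (-3)·4 + (-5)·2; 2·4 + (-3)·4 + 6·2) = (26, -6, 8)
w3 = Gw2 = (78, 82, 118)
w4 = Gw3 = (440, -524, 618)
The requested component of w4 is -524.

-524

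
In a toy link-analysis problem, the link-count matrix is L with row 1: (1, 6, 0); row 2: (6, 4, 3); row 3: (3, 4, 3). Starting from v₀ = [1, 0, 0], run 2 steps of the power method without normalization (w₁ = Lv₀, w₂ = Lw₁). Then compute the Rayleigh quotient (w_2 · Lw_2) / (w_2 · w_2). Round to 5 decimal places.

λ ≈ 10.14835

w1 = Lv₀ = (1·1 + 6·0 + 0·0; 6·1 + 4·0 + 3·0; 3·1 + 4·0 + 3·0) = (1, 6, 3)
w2 = Lw1 = (1·1 + 6·6 + 0·3; 6·1 + 4·6 + 3·3; 3·1 + 4·6 + 3·3) = (37, 39, 36)
Lw2 = (271, 486, 375)
w2·Lw2 = 37·271 + 39·486 + 36·375 = 42481; w2·w2 = 37·37 + 39·39 + 36·36 = 4186
λ ≈ 42481/4186 = 10.14835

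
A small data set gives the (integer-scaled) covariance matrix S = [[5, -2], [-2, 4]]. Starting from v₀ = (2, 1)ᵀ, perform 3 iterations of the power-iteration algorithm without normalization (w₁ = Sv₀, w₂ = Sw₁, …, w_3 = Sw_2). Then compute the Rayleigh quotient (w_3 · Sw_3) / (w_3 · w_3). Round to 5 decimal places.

w1 = Sv₀ = (5·2 + (-2)·1; (-2)·2 + 4·1) = (8, 0)
w2 = Sw1 = (5·8 + (-2)·0; (-2)·8 + 4·0) = (40, -16)
w3 = Sw2 = (232, -144)
Sw3 = (1448, -1040)
w3·Sw3 = 232·1448 + (-144)·(-1040) = 485696; w3·w3 = 232·232 + (-144)·(-144) = 74560
λ ≈ 485696/74560 = 6.51416

6.51416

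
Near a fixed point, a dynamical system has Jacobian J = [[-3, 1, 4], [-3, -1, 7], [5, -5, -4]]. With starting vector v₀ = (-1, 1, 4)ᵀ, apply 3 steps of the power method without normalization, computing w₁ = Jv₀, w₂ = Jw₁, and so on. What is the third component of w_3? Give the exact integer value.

w1 = Jv₀ = (20, 30, -26)
w2 = Jw1 = (-134, -272, 54)
w3 = Jw2 = (346, 1052, 474)
The requested component of w3 is 474.

474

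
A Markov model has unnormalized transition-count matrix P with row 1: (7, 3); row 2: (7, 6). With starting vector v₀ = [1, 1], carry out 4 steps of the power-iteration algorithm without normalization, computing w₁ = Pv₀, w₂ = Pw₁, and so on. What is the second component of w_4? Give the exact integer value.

18355

w1 = Pv₀ = (10, 13)
w2 = Pw1 = (109, 148)
w3 = Pw2 = (1207, 1651)
w4 = Pw3 = (13402, 18355)
The requested component of w4 is 18355.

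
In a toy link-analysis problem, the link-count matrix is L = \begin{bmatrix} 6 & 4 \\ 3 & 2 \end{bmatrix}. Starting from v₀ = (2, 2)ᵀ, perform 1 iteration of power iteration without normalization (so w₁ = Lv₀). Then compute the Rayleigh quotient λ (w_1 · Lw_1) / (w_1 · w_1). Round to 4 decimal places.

w1 = Lv₀ = (20, 10)
Lw1 = (160, 80)
w1·Lw1 = 20·160 + 10·80 = 4000; w1·w1 = 20·20 + 10·10 = 500
λ ≈ 4000/500 = 8.0000

8.0000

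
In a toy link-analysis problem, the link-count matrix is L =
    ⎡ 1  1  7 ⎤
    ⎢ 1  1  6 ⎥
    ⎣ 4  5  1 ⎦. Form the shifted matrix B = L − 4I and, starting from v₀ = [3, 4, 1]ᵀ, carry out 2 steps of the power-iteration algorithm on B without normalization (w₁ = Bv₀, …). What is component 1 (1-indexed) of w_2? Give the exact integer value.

B = L − 4I has rows (-3, 1, 7); (1, -3, 6); (4, 5, -3)
w1 = Bv₀ = ((-3)·3 + 1·4 + 7·1; 1·3 + (-3)·4 + 6·1; 4·3 + 5·4 + (-3)·1) = (2, -3, 29)
w2 = Bw1 = ((-3)·2 + 1·(-3) + 7·29; 1·2 + (-3)·(-3) + 6·29; 4·2 + 5·(-3) + (-3)·29) = (194, 185, -94)
Requested component of w2: 194

194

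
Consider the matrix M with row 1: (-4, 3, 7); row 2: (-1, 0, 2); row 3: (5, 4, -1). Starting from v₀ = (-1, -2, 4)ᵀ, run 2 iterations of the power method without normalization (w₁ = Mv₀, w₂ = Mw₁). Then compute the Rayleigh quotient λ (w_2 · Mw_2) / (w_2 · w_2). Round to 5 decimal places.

w1 = Mv₀ = (26, 9, -17)
w2 = Mw1 = (-196, -60, 183)
Mw2 = (1885, 562, -1403)
w2·Mw2 = (-196)·1885 + (-60)·562 + 183·(-1403) = -659929; w2·w2 = (-196)·(-196) + (-60)·(-60) + 183·183 = 75505
λ ≈ -659929/75505 = -8.74020

λ ≈ -8.74020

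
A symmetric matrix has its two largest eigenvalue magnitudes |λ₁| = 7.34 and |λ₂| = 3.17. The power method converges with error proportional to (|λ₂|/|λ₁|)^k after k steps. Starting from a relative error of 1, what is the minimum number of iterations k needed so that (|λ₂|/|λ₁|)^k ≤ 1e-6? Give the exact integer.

|λ₂/λ₁| = 3.17/7.34 = 0.43188
Need k ≥ ln(1e-6) / ln(0.43188) = -13.8155 / -0.8396 ≈ 16.455
Smallest integer k satisfying the bound: 17

17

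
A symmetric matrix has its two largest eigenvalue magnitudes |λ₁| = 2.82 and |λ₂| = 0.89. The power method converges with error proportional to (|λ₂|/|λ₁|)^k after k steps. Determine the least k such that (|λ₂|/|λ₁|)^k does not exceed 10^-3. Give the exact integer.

|λ₂/λ₁| = 0.89/2.82 = 0.31560
Need k ≥ ln(10^-3) / ln(0.31560) = -6.9078 / -1.1533 ≈ 5.990
Smallest integer k satisfying the bound: 6

6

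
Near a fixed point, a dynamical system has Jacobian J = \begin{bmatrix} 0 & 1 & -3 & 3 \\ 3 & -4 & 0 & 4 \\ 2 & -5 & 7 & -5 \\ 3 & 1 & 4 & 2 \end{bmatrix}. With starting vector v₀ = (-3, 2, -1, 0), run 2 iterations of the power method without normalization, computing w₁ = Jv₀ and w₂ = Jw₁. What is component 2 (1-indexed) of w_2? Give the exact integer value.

w1 = Jv₀ = (0·(-3) + 1·2 + (-3)·(-1) + 3·0; 3·(-3) + (-4)·2 + 0·(-1) + 4·0; 2·(-3) + (-5)·2 + 7·(-1) + (-5)·0; 3·(-3) + 1·2 + 4·(-1) + 2·0) = (5, -17, -23, -11)
w2 = Jw1 = (0·5 + 1·(-17) + (-3)·(-23) + 3·(-11); 3·5 + (-4)·(-17) + 0·(-23) + 4·(-11); 2·5 + (-5)·(-17) + 7·(-23) + (-5)·(-11); 3·5 + 1·(-17) + 4·(-23) + 2·(-11)) = (19, 39, -11, -116)
The requested component of w2 is 39.

39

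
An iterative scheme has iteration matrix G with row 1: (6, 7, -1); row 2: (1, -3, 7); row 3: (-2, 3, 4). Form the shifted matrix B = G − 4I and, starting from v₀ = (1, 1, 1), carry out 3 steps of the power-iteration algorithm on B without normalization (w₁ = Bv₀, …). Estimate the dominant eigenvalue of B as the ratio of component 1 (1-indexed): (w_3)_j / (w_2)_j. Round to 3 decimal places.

B = G − 4I has rows (2, 7, -1); (1, -7, 7); (-2, 3, 0)
w1 = Bv₀ = (8, 1, 1)
w2 = Bw1 = (22, 8, -13)
w3 = Bw2 = (113, -125, -20)
Ratio: 113/22 = 5.136

5.136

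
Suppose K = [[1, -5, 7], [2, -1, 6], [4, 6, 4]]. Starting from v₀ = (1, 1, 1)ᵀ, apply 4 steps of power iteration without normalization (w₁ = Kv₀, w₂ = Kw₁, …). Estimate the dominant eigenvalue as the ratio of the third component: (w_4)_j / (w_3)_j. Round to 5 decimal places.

λ ≈ 8.94010

w1 = Kv₀ = (1·1 + (-5)·1 + 7·1; 2·1 + (-1)·1 + 6·1; 4·1 + 6·1 + 4·1) = (3, 7, 14)
w2 = Kw1 = (1·3 + (-5)·7 + 7·14; 2·3 + (-1)·7 + 6·14; 4·3 + 6·7 + 4·14) = (66, 83, 110)
w3 = Kw2 = (421, 709, 1202)
w4 = Kw3 = (5290, 7345, 10746)
Ratio at component: 10746 / 1202 = 8.94010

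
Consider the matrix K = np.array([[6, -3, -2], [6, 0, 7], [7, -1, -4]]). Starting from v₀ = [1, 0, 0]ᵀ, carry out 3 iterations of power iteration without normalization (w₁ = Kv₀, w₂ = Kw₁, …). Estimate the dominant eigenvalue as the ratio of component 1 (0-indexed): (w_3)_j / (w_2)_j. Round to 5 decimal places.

w1 = Kv₀ = (6, 6, 7)
w2 = Kw1 = (4, 85, 8)
w3 = Kw2 = (-247, 80, -89)
Ratio at component: 80 / 85 = 0.94118

0.94118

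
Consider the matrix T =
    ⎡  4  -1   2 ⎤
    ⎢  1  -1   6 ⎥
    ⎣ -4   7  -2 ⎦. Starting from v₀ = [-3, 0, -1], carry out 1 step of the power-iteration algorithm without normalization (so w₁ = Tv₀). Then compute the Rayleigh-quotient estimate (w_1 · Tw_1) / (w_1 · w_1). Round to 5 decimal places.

w1 = Tv₀ = (4·(-3) + (-1)·0 + 2·(-1); 1·(-3) + (-1)·0 + 6·(-1); (-4)·(-3) + 7·0 + (-2)·(-1)) = (-14, -9, 14)
Tw1 = (-19, 79, -35)
w1·Tw1 = (-14)·(-19) + (-9)·79 + 14·(-35) = -935; w1·w1 = (-14)·(-14) + (-9)·(-9) + 14·14 = 473
λ ≈ -935/473 = -1.97674

-1.97674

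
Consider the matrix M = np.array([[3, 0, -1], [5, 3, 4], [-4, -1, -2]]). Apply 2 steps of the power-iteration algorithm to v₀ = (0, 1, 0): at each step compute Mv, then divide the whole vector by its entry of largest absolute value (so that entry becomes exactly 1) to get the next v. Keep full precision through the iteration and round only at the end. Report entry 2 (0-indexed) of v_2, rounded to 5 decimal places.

-0.20000

Mv0 = (0.000000, 3.000000, -1.000000); divide by 3.000000 → v1 = (0.000000, 1.000000, -0.333333)
Mv1 = (0.333333, 1.666667, -0.333333); divide by 1.666667 → v2 = (0.200000, 1.000000, -0.200000)
Requested entry of v2: -1/5 = -0.20000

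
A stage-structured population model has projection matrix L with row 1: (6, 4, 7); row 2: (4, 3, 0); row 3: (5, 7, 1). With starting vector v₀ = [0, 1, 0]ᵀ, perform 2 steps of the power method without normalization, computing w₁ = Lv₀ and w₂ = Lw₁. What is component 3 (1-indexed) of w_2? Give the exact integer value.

w1 = Lv₀ = (4, 3, 7)
w2 = Lw1 = (85, 25, 48)
The requested component of w2 is 48.

48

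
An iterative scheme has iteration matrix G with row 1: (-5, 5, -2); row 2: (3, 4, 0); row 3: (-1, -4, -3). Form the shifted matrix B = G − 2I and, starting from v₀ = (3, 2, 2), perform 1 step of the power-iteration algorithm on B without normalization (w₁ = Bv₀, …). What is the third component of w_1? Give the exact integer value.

-21

B = G − 2I has rows (-7, 5, -2); (3, 2, 0); (-1, -4, -5)
w1 = Bv₀ = ((-7)·3 + 5·2 + (-2)·2; 3·3 + 2·2 + 0·2; (-1)·3 + (-4)·2 + (-5)·2) = (-15, 13, -21)
Requested component of w1: -21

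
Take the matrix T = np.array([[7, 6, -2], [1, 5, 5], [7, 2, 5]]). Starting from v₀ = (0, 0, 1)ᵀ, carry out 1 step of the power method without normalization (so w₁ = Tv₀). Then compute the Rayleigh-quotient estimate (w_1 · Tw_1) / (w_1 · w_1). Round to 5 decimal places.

6.16667

w1 = Tv₀ = (7·0 + 6·0 + (-2)·1; 1·0 + 5·0 + 5·1; 7·0 + 2·0 + 5·1) = (-2, 5, 5)
Tw1 = (6, 48, 21)
w1·Tw1 = (-2)·6 + 5·48 + 5·21 = 333; w1·w1 = (-2)·(-2) + 5·5 + 5·5 = 54
λ ≈ 333/54 = 6.16667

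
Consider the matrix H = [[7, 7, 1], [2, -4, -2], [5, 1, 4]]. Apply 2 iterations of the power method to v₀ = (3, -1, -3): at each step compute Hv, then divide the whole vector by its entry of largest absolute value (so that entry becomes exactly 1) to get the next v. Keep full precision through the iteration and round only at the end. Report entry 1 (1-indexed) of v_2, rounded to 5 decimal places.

Hv0 = (11.000000, 16.000000, 2.000000); divide by 16.000000 → v1 = (0.687500, 1.000000, 0.125000)
Hv1 = (11.937500, -2.875000, 4.937500); divide by 11.937500 → v2 = (1.000000, -0.240838, 0.413613)
Requested entry of v2: 191/191 = 1.00000

1.00000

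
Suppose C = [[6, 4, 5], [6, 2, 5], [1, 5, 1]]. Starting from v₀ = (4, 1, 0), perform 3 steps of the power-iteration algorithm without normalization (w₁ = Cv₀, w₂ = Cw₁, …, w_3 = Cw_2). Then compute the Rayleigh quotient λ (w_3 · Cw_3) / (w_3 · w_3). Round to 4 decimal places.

w1 = Cv₀ = (28, 26, 9)
w2 = Cw1 = (317, 265, 167)
w3 = Cw2 = (3797, 3267, 1809)
Cw3 = (44895, 38361, 21941)
w3·Cw3 = 3797·44895 + 3267·38361 + 1809·21941 = 335482971; w3·w3 = 3797·3797 + 3267·3267 + 1809·1809 = 28362979
λ ≈ 335482971/28362979 = 11.8282

11.8282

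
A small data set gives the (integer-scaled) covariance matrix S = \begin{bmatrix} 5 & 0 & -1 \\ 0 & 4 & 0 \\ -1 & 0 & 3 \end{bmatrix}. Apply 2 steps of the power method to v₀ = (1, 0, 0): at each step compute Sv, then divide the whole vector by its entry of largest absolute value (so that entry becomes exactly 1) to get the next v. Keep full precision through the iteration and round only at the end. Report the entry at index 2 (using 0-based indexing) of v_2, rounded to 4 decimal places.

-0.3077

Sv0 = (5.00000, 0.00000, -1.00000); divide by 5.00000 → v1 = (1.00000, 0.00000, -0.20000)
Sv1 = (5.20000, 0.00000, -1.60000); divide by 5.20000 → v2 = (1.00000, 0.00000, -0.30769)
Requested entry of v2: -8/26 = -0.3077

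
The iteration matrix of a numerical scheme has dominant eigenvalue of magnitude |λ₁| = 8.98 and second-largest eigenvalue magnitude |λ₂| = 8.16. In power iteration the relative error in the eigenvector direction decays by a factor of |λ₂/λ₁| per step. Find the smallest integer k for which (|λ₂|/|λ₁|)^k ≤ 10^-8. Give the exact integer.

193

|λ₂/λ₁| = 8.16/8.98 = 0.90869
Need k ≥ ln(10^-8) / ln(0.90869) = -18.4207 / -0.0958 ≈ 192.372
Smallest integer k satisfying the bound: 193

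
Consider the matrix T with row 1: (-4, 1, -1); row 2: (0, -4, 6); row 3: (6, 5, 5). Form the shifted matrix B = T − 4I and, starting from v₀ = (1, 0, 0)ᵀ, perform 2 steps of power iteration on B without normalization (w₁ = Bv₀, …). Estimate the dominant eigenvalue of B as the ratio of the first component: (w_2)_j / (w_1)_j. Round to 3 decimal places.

B = T − 4I has rows (-8, 1, -1); (0, -8, 6); (6, 5, 1)
w1 = Bv₀ = (-8, 0, 6)
w2 = Bw1 = (58, 36, -42)
Ratio: 58/-8 = -7.250

-7.250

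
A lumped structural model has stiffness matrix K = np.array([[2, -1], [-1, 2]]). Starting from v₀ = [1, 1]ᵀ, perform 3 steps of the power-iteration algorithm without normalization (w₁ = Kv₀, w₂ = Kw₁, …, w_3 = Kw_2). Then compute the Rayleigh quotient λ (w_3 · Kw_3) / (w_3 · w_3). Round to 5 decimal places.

1.00000

w1 = Kv₀ = (1, 1)
w2 = Kw1 = (1, 1)
w3 = Kw2 = (1, 1)
Kw3 = (1, 1)
w3·Kw3 = 1·1 + 1·1 = 2; w3·w3 = 1·1 + 1·1 = 2
λ ≈ 2/2 = 1.00000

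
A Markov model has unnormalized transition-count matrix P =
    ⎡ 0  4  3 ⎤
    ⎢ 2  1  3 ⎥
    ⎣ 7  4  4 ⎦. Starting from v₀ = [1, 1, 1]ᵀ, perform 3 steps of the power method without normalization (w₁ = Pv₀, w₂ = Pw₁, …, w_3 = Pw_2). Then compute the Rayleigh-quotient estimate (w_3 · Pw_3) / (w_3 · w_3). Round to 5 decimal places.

λ ≈ 9.50345

w1 = Pv₀ = (0·1 + 4·1 + 3·1; 2·1 + 1·1 + 3·1; 7·1 + 4·1 + 4·1) = (7, 6, 15)
w2 = Pw1 = (0·7 + 4·6 + 3·15; 2·7 + 1·6 + 3·15; 7·7 + 4·6 + 4·15) = (69, 65, 133)
w3 = Pw2 = (659, 602, 1275)
Pw3 = (6233, 5745, 12121)
w3·Pw3 = 659·6233 + 602·5745 + 1275·12121 = 23020312; w3·w3 = 659·659 + 602·602 + 1275·1275 = 2422310
λ ≈ 23020312/2422310 = 9.50345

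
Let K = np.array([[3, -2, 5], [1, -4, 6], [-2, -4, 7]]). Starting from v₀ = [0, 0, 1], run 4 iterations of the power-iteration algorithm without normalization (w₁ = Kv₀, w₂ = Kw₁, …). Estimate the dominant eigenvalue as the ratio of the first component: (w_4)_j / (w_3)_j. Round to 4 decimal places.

w1 = Kv₀ = (5, 6, 7)
w2 = Kw1 = (38, 23, 15)
w3 = Kw2 = (143, 36, -63)
w4 = Kw3 = (42, -379, -871)
Ratio at component: 42 / 143 = 0.2937

0.2937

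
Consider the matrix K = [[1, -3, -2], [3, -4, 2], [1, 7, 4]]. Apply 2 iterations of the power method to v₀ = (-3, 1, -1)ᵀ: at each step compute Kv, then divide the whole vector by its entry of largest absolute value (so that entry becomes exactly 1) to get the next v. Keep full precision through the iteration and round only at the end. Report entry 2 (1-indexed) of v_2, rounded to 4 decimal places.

-0.4404

Kv0 = (-4.00000, -15.00000, 0.00000); divide by -15.00000 → v1 = (0.26667, 1.00000, 0.00000)
Kv1 = (-2.73333, -3.20000, 7.26667); divide by 7.26667 → v2 = (-0.37615, -0.44037, 1.00000)
Requested entry of v2: 48/-109 = -0.4404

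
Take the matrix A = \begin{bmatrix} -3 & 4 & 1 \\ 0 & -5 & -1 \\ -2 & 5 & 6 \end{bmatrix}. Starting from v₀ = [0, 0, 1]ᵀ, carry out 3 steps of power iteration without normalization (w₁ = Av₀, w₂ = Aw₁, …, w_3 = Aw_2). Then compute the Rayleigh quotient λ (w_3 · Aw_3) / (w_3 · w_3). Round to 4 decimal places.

w1 = Av₀ = ((-3)·0 + 4·0 + 1·1; 0·0 + (-5)·0 + (-1)·1; (-2)·0 + 5·0 + 6·1) = (1, -1, 6)
w2 = Aw1 = ((-3)·1 + 4·(-1) + 1·6; 0·1 + (-5)·(-1) + (-1)·6; (-2)·1 + 5·(-1) + 6·6) = (-1, -1, 29)
w3 = Aw2 = (28, -24, 171)
Aw3 = (-9, -51, 850)
w3·Aw3 = 28·(-9) + (-24)·(-51) + 171·850 = 146322; w3·w3 = 28·28 + (-24)·(-24) + 171·171 = 30601
λ ≈ 146322/30601 = 4.7816

λ ≈ 4.7816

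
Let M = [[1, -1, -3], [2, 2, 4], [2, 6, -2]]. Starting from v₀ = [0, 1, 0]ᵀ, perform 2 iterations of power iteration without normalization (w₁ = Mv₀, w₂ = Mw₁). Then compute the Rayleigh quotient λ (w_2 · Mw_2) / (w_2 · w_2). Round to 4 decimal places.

w1 = Mv₀ = (1·0 + (-1)·1 + (-3)·0; 2·0 + 2·1 + 4·0; 2·0 + 6·1 + (-2)·0) = (-1, 2, 6)
w2 = Mw1 = (1·(-1) + (-1)·2 + (-3)·6; 2·(-1) + 2·2 + 4·6; 2·(-1) + 6·2 + (-2)·6) = (-21, 26, -2)
Mw2 = (-41, 2, 118)
w2·Mw2 = (-21)·(-41) + 26·2 + (-2)·118 = 677; w2·w2 = (-21)·(-21) + 26·26 + (-2)·(-2) = 1121
λ ≈ 677/1121 = 0.6039

λ ≈ 0.6039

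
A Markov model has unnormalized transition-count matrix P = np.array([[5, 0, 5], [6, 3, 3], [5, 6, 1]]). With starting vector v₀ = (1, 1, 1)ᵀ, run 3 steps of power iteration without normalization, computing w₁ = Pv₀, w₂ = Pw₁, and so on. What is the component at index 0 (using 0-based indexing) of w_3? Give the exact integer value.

w1 = Pv₀ = (5·1 + 0·1 + 5·1; 6·1 + 3·1 + 3·1; 5·1 + 6·1 + 1·1) = (10, 12, 12)
w2 = Pw1 = (5·10 + 0·12 + 5·12; 6·10 + 3·12 + 3·12; 5·10 + 6·12 + 1·12) = (110, 132, 134)
w3 = Pw2 = (1220, 1458, 1476)
The requested component of w3 is 1220.

1220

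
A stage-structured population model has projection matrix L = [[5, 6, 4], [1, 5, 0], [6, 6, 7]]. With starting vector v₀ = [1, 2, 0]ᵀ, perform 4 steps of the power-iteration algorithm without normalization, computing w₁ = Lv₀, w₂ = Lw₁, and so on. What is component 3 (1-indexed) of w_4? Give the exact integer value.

w1 = Lv₀ = (5·1 + 6·2 + 4·0; 1·1 + 5·2 + 0·0; 6·1 + 6·2 + 7·0) = (17, 11, 18)
w2 = Lw1 = (5·17 + 6·11 + 4·18; 1·17 + 5·11 + 0·18; 6·17 + 6·11 + 7·18) = (223, 72, 294)
w3 = Lw2 = (2723, 583, 3828)
w4 = Lw3 = (32425, 5638, 46632)
The requested component of w4 is 46632.

46632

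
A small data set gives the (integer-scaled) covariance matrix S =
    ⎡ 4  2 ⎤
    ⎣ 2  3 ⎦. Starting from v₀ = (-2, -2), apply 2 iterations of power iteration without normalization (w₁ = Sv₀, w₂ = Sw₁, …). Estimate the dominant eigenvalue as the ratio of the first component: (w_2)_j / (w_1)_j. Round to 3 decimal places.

w1 = Sv₀ = (4·(-2) + 2·(-2); 2·(-2) + 3·(-2)) = (-12, -10)
w2 = Sw1 = (4·(-12) + 2·(-10); 2·(-12) + 3·(-10)) = (-68, -54)
Ratio at component: -68 / -12 = 5.667

λ ≈ 5.667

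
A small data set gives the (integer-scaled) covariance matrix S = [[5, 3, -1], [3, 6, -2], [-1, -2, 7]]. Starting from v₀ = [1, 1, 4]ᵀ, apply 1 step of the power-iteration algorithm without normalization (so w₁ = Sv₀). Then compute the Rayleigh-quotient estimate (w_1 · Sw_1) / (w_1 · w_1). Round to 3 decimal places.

6.519

w1 = Sv₀ = (5·1 + 3·1 + (-1)·4; 3·1 + 6·1 + (-2)·4; (-1)·1 + (-2)·1 + 7·4) = (4, 1, 25)
Sw1 = (-2, -32, 169)
w1·Sw1 = 4·(-2) + 1·(-32) + 25·169 = 4185; w1·w1 = 4·4 + 1·1 + 25·25 = 642
λ ≈ 4185/642 = 6.519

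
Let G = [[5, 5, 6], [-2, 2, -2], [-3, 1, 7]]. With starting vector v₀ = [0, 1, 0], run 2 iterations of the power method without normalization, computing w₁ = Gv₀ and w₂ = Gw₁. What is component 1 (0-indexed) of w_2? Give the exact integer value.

w1 = Gv₀ = (5·0 + 5·1 + 6·0; (-2)·0 + 2·1 + (-2)·0; (-3)·0 + 1·1 + 7·0) = (5, 2, 1)
w2 = Gw1 = (5·5 + 5·2 + 6·1; (-2)·5 + 2·2 + (-2)·1; (-3)·5 + 1·2 + 7·1) = (41, -8, -6)
The requested component of w2 is -8.

-8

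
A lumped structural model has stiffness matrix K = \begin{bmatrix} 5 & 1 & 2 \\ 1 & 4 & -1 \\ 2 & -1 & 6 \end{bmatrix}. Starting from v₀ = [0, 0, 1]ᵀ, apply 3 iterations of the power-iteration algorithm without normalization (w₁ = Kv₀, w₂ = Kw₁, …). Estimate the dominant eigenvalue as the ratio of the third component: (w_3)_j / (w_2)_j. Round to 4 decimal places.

w1 = Kv₀ = (5·0 + 1·0 + 2·1; 1·0 + 4·0 + (-1)·1; 2·0 + (-1)·0 + 6·1) = (2, -1, 6)
w2 = Kw1 = (5·2 + 1·(-1) + 2·6; 1·2 + 4·(-1) + (-1)·6; 2·2 + (-1)·(-1) + 6·6) = (21, -8, 41)
w3 = Kw2 = (179, -52, 296)
Ratio at component: 296 / 41 = 7.2195

7.2195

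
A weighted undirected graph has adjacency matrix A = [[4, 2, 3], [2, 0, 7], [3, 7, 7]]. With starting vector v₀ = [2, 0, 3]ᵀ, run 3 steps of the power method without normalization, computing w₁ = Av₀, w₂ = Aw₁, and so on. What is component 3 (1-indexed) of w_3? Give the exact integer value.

w1 = Av₀ = (4·2 + 2·0 + 3·3; 2·2 + 0·0 + 7·3; 3·2 + 7·0 + 7·3) = (17, 25, 27)
w2 = Aw1 = (4·17 + 2·25 + 3·27; 2·17 + 0·25 + 7·27; 3·17 + 7·25 + 7·27) = (199, 223, 415)
w3 = Aw2 = (2487, 3303, 5063)
The requested component of w3 is 5063.

5063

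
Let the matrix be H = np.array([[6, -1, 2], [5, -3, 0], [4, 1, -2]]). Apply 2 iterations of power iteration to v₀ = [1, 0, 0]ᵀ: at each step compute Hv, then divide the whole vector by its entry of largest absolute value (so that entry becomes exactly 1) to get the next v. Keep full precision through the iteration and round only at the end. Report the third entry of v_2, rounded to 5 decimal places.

Hv0 = (6.000000, 5.000000, 4.000000); divide by 6.000000 → v1 = (1.000000, 0.833333, 0.666667)
Hv1 = (6.500000, 2.500000, 3.500000); divide by 6.500000 → v2 = (1.000000, 0.384615, 0.538462)
Requested entry of v2: 21/39 = 0.53846

0.53846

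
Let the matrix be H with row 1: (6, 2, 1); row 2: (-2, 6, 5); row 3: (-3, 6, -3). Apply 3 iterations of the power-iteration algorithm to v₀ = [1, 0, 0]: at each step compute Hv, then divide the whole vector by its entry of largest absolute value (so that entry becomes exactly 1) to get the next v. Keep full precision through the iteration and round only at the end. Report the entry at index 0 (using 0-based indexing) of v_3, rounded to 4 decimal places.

Hv0 = (6.00000, -2.00000, -3.00000); divide by 6.00000 → v1 = (1.00000, -0.33333, -0.50000)
Hv1 = (4.83333, -6.50000, -3.50000); divide by -6.50000 → v2 = (-0.74359, 1.00000, 0.53846)
Hv2 = (-1.92308, 10.17949, 6.61538); divide by 10.17949 → v3 = (-0.18892, 1.00000, 0.64987)
Requested entry of v3: 75/-397 = -0.1889

-0.1889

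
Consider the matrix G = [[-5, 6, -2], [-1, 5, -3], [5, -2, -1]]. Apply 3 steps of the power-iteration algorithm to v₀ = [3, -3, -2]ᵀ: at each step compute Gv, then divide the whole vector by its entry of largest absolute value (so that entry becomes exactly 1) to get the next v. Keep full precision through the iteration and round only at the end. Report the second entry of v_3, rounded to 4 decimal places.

Gv0 = (-29.00000, -12.00000, 23.00000); divide by -29.00000 → v1 = (1.00000, 0.41379, -0.79310)
Gv1 = (-0.93103, 3.44828, 4.96552); divide by 4.96552 → v2 = (-0.18750, 0.69444, 1.00000)
Gv2 = (3.10417, 0.65972, -3.32639); divide by -3.32639 → v3 = (-0.93319, -0.19833, 1.00000)
Requested entry of v3: -95/479 = -0.1983

-0.1983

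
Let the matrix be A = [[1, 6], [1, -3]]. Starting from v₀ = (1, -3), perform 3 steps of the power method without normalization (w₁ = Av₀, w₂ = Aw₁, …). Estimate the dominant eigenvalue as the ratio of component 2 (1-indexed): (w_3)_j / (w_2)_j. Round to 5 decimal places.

λ ≈ -3.91489

w1 = Av₀ = (1·1 + 6·(-3); 1·1 + (-3)·(-3)) = (-17, 10)
w2 = Aw1 = (1·(-17) + 6·10; 1·(-17) + (-3)·10) = (43, -47)
w3 = Aw2 = (-239, 184)
Ratio at component: 184 / -47 = -3.91489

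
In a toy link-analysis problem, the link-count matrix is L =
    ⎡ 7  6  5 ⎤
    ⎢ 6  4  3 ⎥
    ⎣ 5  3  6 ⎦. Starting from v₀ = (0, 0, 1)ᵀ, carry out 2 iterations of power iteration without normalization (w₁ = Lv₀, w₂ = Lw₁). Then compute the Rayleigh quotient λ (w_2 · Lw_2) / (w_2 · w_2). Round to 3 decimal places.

w1 = Lv₀ = (7·0 + 6·0 + 5·1; 6·0 + 4·0 + 3·1; 5·0 + 3·0 + 6·1) = (5, 3, 6)
w2 = Lw1 = (7·5 + 6·3 + 5·6; 6·5 + 4·3 + 3·6; 5·5 + 3·3 + 6·6) = (83, 60, 70)
Lw2 = (1291, 948, 1015)
w2·Lw2 = 83·1291 + 60·948 + 70·1015 = 235083; w2·w2 = 83·83 + 60·60 + 70·70 = 15389
λ ≈ 235083/15389 = 15.276

λ ≈ 15.276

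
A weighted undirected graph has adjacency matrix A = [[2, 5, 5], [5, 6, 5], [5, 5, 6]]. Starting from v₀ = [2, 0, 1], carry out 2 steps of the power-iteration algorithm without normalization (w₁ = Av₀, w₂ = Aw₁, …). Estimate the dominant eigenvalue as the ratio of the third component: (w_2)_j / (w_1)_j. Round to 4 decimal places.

w1 = Av₀ = (9, 15, 16)
w2 = Aw1 = (173, 215, 216)
Ratio at component: 216 / 16 = 13.5000

13.5000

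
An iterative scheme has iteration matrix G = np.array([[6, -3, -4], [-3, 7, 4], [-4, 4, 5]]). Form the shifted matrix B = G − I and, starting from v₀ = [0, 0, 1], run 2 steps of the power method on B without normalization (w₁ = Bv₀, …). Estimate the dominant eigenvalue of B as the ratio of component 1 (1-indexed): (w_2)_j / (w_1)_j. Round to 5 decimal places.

μ ≈ 12.00000

B = G − I has rows (5, -3, -4); (-3, 6, 4); (-4, 4, 4)
w1 = Bv₀ = (-4, 4, 4)
w2 = Bw1 = (-48, 52, 48)
Ratio: -48/-4 = 12.00000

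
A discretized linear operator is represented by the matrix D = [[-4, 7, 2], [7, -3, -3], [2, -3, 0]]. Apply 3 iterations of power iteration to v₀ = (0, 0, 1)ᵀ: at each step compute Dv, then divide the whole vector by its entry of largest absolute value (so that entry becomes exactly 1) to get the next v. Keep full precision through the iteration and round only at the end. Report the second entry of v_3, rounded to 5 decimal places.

1.00000

Dv0 = (2.000000, -3.000000, 0.000000); divide by -3.000000 → v1 = (-0.666667, 1.000000, 0.000000)
Dv1 = (9.666667, -7.666667, -4.333333); divide by 9.666667 → v2 = (1.000000, -0.793103, -0.448276)
Dv2 = (-10.448276, 10.724138, 4.379310); divide by 10.724138 → v3 = (-0.974277, 1.000000, 0.408360)
Requested entry of v3: -311/-311 = 1.00000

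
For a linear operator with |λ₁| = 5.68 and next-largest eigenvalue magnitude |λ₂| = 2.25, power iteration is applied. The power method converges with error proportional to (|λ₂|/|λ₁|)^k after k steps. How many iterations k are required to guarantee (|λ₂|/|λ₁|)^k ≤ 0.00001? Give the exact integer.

13

|λ₂/λ₁| = 2.25/5.68 = 0.39613
Need k ≥ ln(0.00001) / ln(0.39613) = -11.5129 / -0.9260 ≈ 12.433
Smallest integer k satisfying the bound: 13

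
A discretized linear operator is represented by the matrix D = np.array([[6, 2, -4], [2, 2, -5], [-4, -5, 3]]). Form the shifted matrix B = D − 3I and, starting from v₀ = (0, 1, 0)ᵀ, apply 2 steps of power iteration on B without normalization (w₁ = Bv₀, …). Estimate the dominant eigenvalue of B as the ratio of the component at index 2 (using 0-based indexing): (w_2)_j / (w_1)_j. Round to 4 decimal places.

B = D − 3I has rows (3, 2, -4); (2, -1, -5); (-4, -5, 0)
w1 = Bv₀ = (2, -1, -5)
w2 = Bw1 = (24, 30, -3)
Ratio: -3/-5 = 0.6000

0.6000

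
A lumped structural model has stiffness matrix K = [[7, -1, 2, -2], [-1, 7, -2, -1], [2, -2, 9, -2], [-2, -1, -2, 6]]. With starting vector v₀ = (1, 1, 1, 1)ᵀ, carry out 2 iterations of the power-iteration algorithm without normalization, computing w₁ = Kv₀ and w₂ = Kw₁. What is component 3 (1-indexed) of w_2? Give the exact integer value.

67

w1 = Kv₀ = (7·1 + (-1)·1 + 2·1 + (-2)·1; (-1)·1 + 7·1 + (-2)·1 + (-1)·1; 2·1 + (-2)·1 + 9·1 + (-2)·1; (-2)·1 + (-1)·1 + (-2)·1 + 6·1) = (6, 3, 7, 1)
w2 = Kw1 = (7·6 + (-1)·3 + 2·7 + (-2)·1; (-1)·6 + 7·3 + (-2)·7 + (-1)·1; 2·6 + (-2)·3 + 9·7 + (-2)·1; (-2)·6 + (-1)·3 + (-2)·7 + 6·1) = (51, 0, 67, -23)
The requested component of w2 is 67.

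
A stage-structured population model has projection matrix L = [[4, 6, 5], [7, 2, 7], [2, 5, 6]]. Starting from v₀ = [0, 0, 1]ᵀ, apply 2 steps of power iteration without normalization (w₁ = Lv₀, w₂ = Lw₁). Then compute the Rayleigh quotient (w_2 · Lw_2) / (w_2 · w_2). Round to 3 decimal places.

14.556

w1 = Lv₀ = (4·0 + 6·0 + 5·1; 7·0 + 2·0 + 7·1; 2·0 + 5·0 + 6·1) = (5, 7, 6)
w2 = Lw1 = (4·5 + 6·7 + 5·6; 7·5 + 2·7 + 7·6; 2·5 + 5·7 + 6·6) = (92, 91, 81)
Lw2 = (1319, 1393, 1125)
w2·Lw2 = 92·1319 + 91·1393 + 81·1125 = 339236; w2·w2 = 92·92 + 91·91 + 81·81 = 23306
λ ≈ 339236/23306 = 14.556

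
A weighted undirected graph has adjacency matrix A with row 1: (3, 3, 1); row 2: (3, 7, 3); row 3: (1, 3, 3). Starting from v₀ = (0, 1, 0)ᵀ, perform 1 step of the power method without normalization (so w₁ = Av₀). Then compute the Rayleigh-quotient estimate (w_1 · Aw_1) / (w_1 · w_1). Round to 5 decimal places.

w1 = Av₀ = (3·0 + 3·1 + 1·0; 3·0 + 7·1 + 3·0; 1·0 + 3·1 + 3·0) = (3, 7, 3)
Aw1 = (33, 67, 33)
w1·Aw1 = 3·33 + 7·67 + 3·33 = 667; w1·w1 = 3·3 + 7·7 + 3·3 = 67
λ ≈ 667/67 = 9.95522

9.95522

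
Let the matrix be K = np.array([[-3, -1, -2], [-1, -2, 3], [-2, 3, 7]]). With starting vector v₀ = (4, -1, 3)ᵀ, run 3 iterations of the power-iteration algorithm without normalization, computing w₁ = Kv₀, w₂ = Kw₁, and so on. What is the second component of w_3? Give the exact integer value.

w1 = Kv₀ = (-17, 7, 10)
w2 = Kw1 = (24, 33, 125)
w3 = Kw2 = (-355, 285, 926)
The requested component of w3 is 285.

285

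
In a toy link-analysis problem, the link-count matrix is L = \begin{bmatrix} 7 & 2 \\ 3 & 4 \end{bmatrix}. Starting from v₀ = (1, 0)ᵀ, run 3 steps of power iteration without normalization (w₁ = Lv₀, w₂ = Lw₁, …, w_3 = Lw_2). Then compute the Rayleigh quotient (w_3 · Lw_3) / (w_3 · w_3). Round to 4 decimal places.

w1 = Lv₀ = (7·1 + 2·0; 3·1 + 4·0) = (7, 3)
w2 = Lw1 = (7·7 + 2·3; 3·7 + 4·3) = (55, 33)
w3 = Lw2 = (451, 297)
Lw3 = (3751, 2541)
w3·Lw3 = 451·3751 + 297·2541 = 2446378; w3·w3 = 451·451 + 297·297 = 291610
λ ≈ 2446378/291610 = 8.3892

8.3892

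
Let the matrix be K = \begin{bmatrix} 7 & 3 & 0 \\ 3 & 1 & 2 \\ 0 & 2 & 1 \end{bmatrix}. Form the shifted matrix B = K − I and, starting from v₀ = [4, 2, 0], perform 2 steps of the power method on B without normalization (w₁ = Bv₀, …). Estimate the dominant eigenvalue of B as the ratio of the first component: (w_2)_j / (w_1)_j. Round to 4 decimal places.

B = K − I has rows (6, 3, 0); (3, 0, 2); (0, 2, 0)
w1 = Bv₀ = (30, 12, 4)
w2 = Bw1 = (216, 98, 24)
Ratio: 216/30 = 7.2000

7.2000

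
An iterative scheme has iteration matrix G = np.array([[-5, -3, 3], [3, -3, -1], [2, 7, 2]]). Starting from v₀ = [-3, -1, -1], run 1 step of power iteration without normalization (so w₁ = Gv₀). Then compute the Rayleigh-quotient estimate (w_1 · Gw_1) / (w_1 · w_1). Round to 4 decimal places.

w1 = Gv₀ = ((-5)·(-3) + (-3)·(-1) + 3·(-1); 3·(-3) + (-3)·(-1) + (-1)·(-1); 2·(-3) + 7·(-1) + 2·(-1)) = (15, -5, -15)
Gw1 = (-105, 75, -35)
w1·Gw1 = 15·(-105) + (-5)·75 + (-15)·(-35) = -1425; w1·w1 = 15·15 + (-5)·(-5) + (-15)·(-15) = 475
λ ≈ -1425/475 = -3.0000

λ ≈ -3.0000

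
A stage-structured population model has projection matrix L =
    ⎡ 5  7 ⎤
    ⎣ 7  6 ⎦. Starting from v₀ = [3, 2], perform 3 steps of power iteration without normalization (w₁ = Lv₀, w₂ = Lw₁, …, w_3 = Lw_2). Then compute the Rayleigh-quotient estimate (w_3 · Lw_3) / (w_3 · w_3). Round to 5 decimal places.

w1 = Lv₀ = (29, 33)
w2 = Lw1 = (376, 401)
w3 = Lw2 = (4687, 5038)
Lw3 = (58701, 63037)
w3·Lw3 = 4687·58701 + 5038·63037 = 592711993; w3·w3 = 4687·4687 + 5038·5038 = 47349413
λ ≈ 592711993/47349413 = 12.51783

λ ≈ 12.51783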